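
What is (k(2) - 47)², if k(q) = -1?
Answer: 2304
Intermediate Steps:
(k(2) - 47)² = (-1 - 47)² = (-48)² = 2304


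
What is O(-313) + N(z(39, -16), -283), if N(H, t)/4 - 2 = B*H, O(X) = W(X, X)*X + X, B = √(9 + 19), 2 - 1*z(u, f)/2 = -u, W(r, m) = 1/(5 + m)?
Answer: -93627/308 + 656*√7 ≈ 1431.6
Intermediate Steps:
z(u, f) = 4 + 2*u (z(u, f) = 4 - (-2)*u = 4 + 2*u)
B = 2*√7 (B = √28 = 2*√7 ≈ 5.2915)
O(X) = X + X/(5 + X) (O(X) = X/(5 + X) + X = X + X/(5 + X))
N(H, t) = 8 + 8*H*√7 (N(H, t) = 8 + 4*((2*√7)*H) = 8 + 4*(2*H*√7) = 8 + 8*H*√7)
O(-313) + N(z(39, -16), -283) = -313*(6 - 313)/(5 - 313) + (8 + 8*(4 + 2*39)*√7) = -313*(-307)/(-308) + (8 + 8*(4 + 78)*√7) = -313*(-1/308)*(-307) + (8 + 8*82*√7) = -96091/308 + (8 + 656*√7) = -93627/308 + 656*√7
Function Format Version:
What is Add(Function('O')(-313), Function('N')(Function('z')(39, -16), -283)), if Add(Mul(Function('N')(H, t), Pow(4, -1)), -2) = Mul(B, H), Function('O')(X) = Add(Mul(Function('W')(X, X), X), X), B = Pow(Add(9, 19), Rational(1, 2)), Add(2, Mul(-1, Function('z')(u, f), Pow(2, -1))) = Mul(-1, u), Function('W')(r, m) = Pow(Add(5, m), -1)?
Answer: Add(Rational(-93627, 308), Mul(656, Pow(7, Rational(1, 2)))) ≈ 1431.6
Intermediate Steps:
Function('z')(u, f) = Add(4, Mul(2, u)) (Function('z')(u, f) = Add(4, Mul(-2, Mul(-1, u))) = Add(4, Mul(2, u)))
B = Mul(2, Pow(7, Rational(1, 2))) (B = Pow(28, Rational(1, 2)) = Mul(2, Pow(7, Rational(1, 2))) ≈ 5.2915)
Function('O')(X) = Add(X, Mul(X, Pow(Add(5, X), -1))) (Function('O')(X) = Add(Mul(Pow(Add(5, X), -1), X), X) = Add(Mul(X, Pow(Add(5, X), -1)), X) = Add(X, Mul(X, Pow(Add(5, X), -1))))
Function('N')(H, t) = Add(8, Mul(8, H, Pow(7, Rational(1, 2)))) (Function('N')(H, t) = Add(8, Mul(4, Mul(Mul(2, Pow(7, Rational(1, 2))), H))) = Add(8, Mul(4, Mul(2, H, Pow(7, Rational(1, 2))))) = Add(8, Mul(8, H, Pow(7, Rational(1, 2)))))
Add(Function('O')(-313), Function('N')(Function('z')(39, -16), -283)) = Add(Mul(-313, Pow(Add(5, -313), -1), Add(6, -313)), Add(8, Mul(8, Add(4, Mul(2, 39)), Pow(7, Rational(1, 2))))) = Add(Mul(-313, Pow(-308, -1), -307), Add(8, Mul(8, Add(4, 78), Pow(7, Rational(1, 2))))) = Add(Mul(-313, Rational(-1, 308), -307), Add(8, Mul(8, 82, Pow(7, Rational(1, 2))))) = Add(Rational(-96091, 308), Add(8, Mul(656, Pow(7, Rational(1, 2))))) = Add(Rational(-93627, 308), Mul(656, Pow(7, Rational(1, 2))))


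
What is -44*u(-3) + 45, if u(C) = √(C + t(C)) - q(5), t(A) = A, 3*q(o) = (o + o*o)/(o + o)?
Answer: 89 - 44*I*√6 ≈ 89.0 - 107.78*I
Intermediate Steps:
q(o) = (o + o²)/(6*o) (q(o) = ((o + o*o)/(o + o))/3 = ((o + o²)/((2*o)))/3 = ((o + o²)*(1/(2*o)))/3 = ((o + o²)/(2*o))/3 = (o + o²)/(6*o))
u(C) = -1 + √2*√C (u(C) = √(C + C) - (⅙ + (⅙)*5) = √(2*C) - (⅙ + ⅚) = √2*√C - 1*1 = √2*√C - 1 = -1 + √2*√C)
-44*u(-3) + 45 = -44*(-1 + √2*√(-3)) + 45 = -44*(-1 + √2*(I*√3)) + 45 = -44*(-1 + I*√6) + 45 = (44 - 44*I*√6) + 45 = 89 - 44*I*√6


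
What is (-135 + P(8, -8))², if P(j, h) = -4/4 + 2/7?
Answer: 902500/49 ≈ 18418.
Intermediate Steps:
P(j, h) = -5/7 (P(j, h) = -4*¼ + 2*(⅐) = -1 + 2/7 = -5/7)
(-135 + P(8, -8))² = (-135 - 5/7)² = (-950/7)² = 902500/49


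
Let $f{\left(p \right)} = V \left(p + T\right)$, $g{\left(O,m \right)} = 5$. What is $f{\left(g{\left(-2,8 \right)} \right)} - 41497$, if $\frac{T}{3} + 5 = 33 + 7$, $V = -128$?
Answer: $-55577$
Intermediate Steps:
$T = 105$ ($T = -15 + 3 \left(33 + 7\right) = -15 + 3 \cdot 40 = -15 + 120 = 105$)
$f{\left(p \right)} = -13440 - 128 p$ ($f{\left(p \right)} = - 128 \left(p + 105\right) = - 128 \left(105 + p\right) = -13440 - 128 p$)
$f{\left(g{\left(-2,8 \right)} \right)} - 41497 = \left(-13440 - 640\right) - 41497 = -14080 - 41497 = -55577$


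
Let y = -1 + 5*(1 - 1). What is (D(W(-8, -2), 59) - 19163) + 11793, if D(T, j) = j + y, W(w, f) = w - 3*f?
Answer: -7312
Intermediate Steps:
y = -1 (y = -1 + 5*0 = -1 + 0 = -1)
D(T, j) = -1 + j (D(T, j) = j - 1 = -1 + j)
(D(W(-8, -2), 59) - 19163) + 11793 = ((-1 + 59) - 19163) + 11793 = (58 - 19163) + 11793 = -19105 + 11793 = -7312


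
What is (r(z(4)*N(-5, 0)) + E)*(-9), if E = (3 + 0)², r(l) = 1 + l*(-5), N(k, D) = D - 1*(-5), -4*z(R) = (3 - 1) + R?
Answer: -855/2 ≈ -427.50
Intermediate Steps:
z(R) = -½ - R/4 (z(R) = -((3 - 1) + R)/4 = -(2 + R)/4 = -½ - R/4)
N(k, D) = 5 + D (N(k, D) = D + 5 = 5 + D)
r(l) = 1 - 5*l
E = 9 (E = 3² = 9)
(r(z(4)*N(-5, 0)) + E)*(-9) = ((1 - 5*(-½ - ¼*4)*(5 + 0)) + 9)*(-9) = ((1 - 5*(-½ - 1)*5) + 9)*(-9) = ((1 - (-15)*5/2) + 9)*(-9) = ((1 - 5*(-15/2)) + 9)*(-9) = ((1 + 75/2) + 9)*(-9) = (77/2 + 9)*(-9) = (95/2)*(-9) = -855/2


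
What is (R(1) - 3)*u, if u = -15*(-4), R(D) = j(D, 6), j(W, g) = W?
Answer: -120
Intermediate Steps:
R(D) = D
u = 60
(R(1) - 3)*u = (1 - 3)*60 = -2*60 = -120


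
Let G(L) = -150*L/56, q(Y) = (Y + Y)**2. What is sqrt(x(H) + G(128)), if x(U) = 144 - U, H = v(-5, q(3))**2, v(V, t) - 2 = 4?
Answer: 2*I*sqrt(2877)/7 ≈ 15.325*I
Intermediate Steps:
q(Y) = 4*Y**2 (q(Y) = (2*Y)**2 = 4*Y**2)
v(V, t) = 6 (v(V, t) = 2 + 4 = 6)
H = 36 (H = 6**2 = 36)
G(L) = -75*L/28
sqrt(x(H) + G(128)) = sqrt((144 - 1*36) - 75/28*128) = sqrt((144 - 36) - 2400/7) = sqrt(108 - 2400/7) = sqrt(-1644/7) = 2*I*sqrt(2877)/7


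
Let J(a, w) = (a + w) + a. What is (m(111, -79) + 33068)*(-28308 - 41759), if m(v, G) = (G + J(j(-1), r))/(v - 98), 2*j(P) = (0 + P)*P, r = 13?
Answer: -2316625221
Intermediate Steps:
j(P) = P²/2 (j(P) = ((0 + P)*P)/2 = (P*P)/2 = P²/2)
J(a, w) = w + 2*a
m(v, G) = (14 + G)/(-98 + v) (m(v, G) = (G + (13 + 2*((½)*(-1)²)))/(v - 98) = (G + (13 + 2*((½)*1)))/(-98 + v) = (G + (13 + 2*(½)))/(-98 + v) = (G + (13 + 1))/(-98 + v) = (G + 14)/(-98 + v) = (14 + G)/(-98 + v))
(m(111, -79) + 33068)*(-28308 - 41759) = ((14 - 79)/(-98 + 111) + 33068)*(-28308 - 41759) = (-65/13 + 33068)*(-70067) = ((1/13)*(-65) + 33068)*(-70067) = (-5 + 33068)*(-70067) = 33063*(-70067) = -2316625221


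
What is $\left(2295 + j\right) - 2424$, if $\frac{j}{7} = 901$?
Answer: $6178$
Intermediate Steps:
$j = 6307$ ($j = 7 \cdot 901 = 6307$)
$\left(2295 + j\right) - 2424 = \left(2295 + 6307\right) - 2424 = 8602 - 2424 = 6178$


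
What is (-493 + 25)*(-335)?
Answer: 156780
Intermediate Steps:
(-493 + 25)*(-335) = -468*(-335) = 156780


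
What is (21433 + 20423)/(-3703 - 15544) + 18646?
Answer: 358837706/19247 ≈ 18644.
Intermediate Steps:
(21433 + 20423)/(-3703 - 15544) + 18646 = 41856/(-19247) + 18646 = 41856*(-1/19247) + 18646 = -41856/19247 + 18646 = 358837706/19247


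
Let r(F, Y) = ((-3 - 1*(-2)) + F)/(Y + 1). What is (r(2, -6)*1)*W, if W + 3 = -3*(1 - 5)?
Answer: -9/5 ≈ -1.8000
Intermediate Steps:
r(F, Y) = (-1 + F)/(1 + Y) (r(F, Y) = ((-3 + 2) + F)/(1 + Y) = (-1 + F)/(1 + Y))
W = 9 (W = -3 - 3*(1 - 5) = -3 - 3*(-4) = -3 + 12 = 9)
(r(2, -6)*1)*W = (((-1 + 2)/(1 - 6))*1)*9 = ((1/(-5))*1)*9 = (-⅕*1*1)*9 = -⅕*1*9 = -⅕*9 = -9/5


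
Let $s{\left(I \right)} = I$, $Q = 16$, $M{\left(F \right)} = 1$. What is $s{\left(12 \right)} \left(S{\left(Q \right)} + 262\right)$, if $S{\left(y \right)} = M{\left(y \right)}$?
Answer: $3156$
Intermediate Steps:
$S{\left(y \right)} = 1$
$s{\left(12 \right)} \left(S{\left(Q \right)} + 262\right) = 12 \left(1 + 262\right) = 12 \cdot 263 = 3156$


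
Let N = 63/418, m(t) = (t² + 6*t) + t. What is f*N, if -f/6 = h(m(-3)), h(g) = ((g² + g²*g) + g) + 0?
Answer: 15876/11 ≈ 1443.3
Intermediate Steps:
m(t) = t² + 7*t
N = 63/418 (N = 63*(1/418) = 63/418 ≈ 0.15072)
h(g) = g + g² + g³ (h(g) = ((g² + g³) + g) + 0 = (g + g² + g³) + 0 = g + g² + g³)
f = 9576 (f = -6*(-3*(7 - 3))*(1 - 3*(7 - 3) + (-3*(7 - 3))²) = -6*(-3*4)*(1 - 3*4 + (-3*4)²) = -(-72)*(1 - 12 + (-12)²) = -(-72)*(1 - 12 + 144) = -(-72)*133 = -6*(-1596) = 9576)
f*N = 9576*(63/418) = 15876/11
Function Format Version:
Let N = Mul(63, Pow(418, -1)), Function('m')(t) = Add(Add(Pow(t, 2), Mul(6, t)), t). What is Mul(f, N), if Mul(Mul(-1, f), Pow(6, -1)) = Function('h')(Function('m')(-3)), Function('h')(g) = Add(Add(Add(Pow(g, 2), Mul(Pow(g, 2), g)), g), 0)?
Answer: Rational(15876, 11) ≈ 1443.3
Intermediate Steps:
Function('m')(t) = Add(Pow(t, 2), Mul(7, t))
N = Rational(63, 418) (N = Mul(63, Rational(1, 418)) = Rational(63, 418) ≈ 0.15072)
Function('h')(g) = Add(g, Pow(g, 2), Pow(g, 3)) (Function('h')(g) = Add(Add(Add(Pow(g, 2), Pow(g, 3)), g), 0) = Add(Add(g, Pow(g, 2), Pow(g, 3)), 0) = Add(g, Pow(g, 2), Pow(g, 3)))
f = 9576 (f = Mul(-6, Mul(Mul(-3, Add(7, -3)), Add(1, Mul(-3, Add(7, -3)), Pow(Mul(-3, Add(7, -3)), 2)))) = Mul(-6, Mul(Mul(-3, 4), Add(1, Mul(-3, 4), Pow(Mul(-3, 4), 2)))) = Mul(-6, Mul(-12, Add(1, -12, Pow(-12, 2)))) = Mul(-6, Mul(-12, Add(1, -12, 144))) = Mul(-6, Mul(-12, 133)) = Mul(-6, -1596) = 9576)
Mul(f, N) = Mul(9576, Rational(63, 418)) = Rational(15876, 11)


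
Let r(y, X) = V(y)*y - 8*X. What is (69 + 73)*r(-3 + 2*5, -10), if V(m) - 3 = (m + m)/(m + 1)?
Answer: 32163/2 ≈ 16082.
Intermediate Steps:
V(m) = 3 + 2*m/(1 + m) (V(m) = 3 + (m + m)/(m + 1) = 3 + (2*m)/(1 + m) = 3 + 2*m/(1 + m))
r(y, X) = -8*X + y*(3 + 5*y)/(1 + y) (r(y, X) = ((3 + 5*y)/(1 + y))*y - 8*X = y*(3 + 5*y)/(1 + y) - 8*X = -8*X + y*(3 + 5*y)/(1 + y))
(69 + 73)*r(-3 + 2*5, -10) = (69 + 73)*(((-3 + 2*5)*(3 + 5*(-3 + 2*5)) - 8*(-10)*(1 + (-3 + 2*5)))/(1 + (-3 + 2*5))) = 142*(((-3 + 10)*(3 + 5*(-3 + 10)) - 8*(-10)*(1 + (-3 + 10)))/(1 + (-3 + 10))) = 142*((7*(3 + 5*7) - 8*(-10)*(1 + 7))/(1 + 7)) = 142*((7*(3 + 35) - 8*(-10)*8)/8) = 142*((7*38 + 640)/8) = 142*((266 + 640)/8) = 142*((⅛)*906) = 142*(453/4) = 32163/2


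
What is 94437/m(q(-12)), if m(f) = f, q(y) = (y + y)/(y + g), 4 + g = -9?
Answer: 786975/8 ≈ 98372.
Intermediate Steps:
g = -13 (g = -4 - 9 = -13)
q(y) = 2*y/(-13 + y) (q(y) = (y + y)/(y - 13) = (2*y)/(-13 + y) = 2*y/(-13 + y))
94437/m(q(-12)) = 94437/((2*(-12)/(-13 - 12))) = 94437/((2*(-12)/(-25))) = 94437/((2*(-12)*(-1/25))) = 94437/(24/25) = 94437*(25/24) = 786975/8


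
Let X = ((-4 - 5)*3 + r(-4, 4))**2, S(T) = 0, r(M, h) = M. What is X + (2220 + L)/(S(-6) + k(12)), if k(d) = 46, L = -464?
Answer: 22981/23 ≈ 999.17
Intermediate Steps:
X = 961 (X = ((-4 - 5)*3 - 4)**2 = (-9*3 - 4)**2 = (-27 - 4)**2 = (-31)**2 = 961)
X + (2220 + L)/(S(-6) + k(12)) = 961 + (2220 - 464)/(0 + 46) = 961 + 1756/46 = 961 + 1756*(1/46) = 961 + 878/23 = 22981/23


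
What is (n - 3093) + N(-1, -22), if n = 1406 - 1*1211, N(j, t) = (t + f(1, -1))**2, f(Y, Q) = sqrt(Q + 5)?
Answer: -2498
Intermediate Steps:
f(Y, Q) = sqrt(5 + Q)
N(j, t) = (2 + t)**2 (N(j, t) = (t + sqrt(5 - 1))**2 = (t + sqrt(4))**2 = (t + 2)**2 = (2 + t)**2)
n = 195 (n = 1406 - 1211 = 195)
(n - 3093) + N(-1, -22) = (195 - 3093) + (2 - 22)**2 = -2898 + (-20)**2 = -2898 + 400 = -2498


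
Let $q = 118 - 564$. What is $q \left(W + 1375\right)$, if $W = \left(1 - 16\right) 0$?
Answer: $-613250$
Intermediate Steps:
$q = -446$
$W = 0$ ($W = \left(-15\right) 0 = 0$)
$q \left(W + 1375\right) = - 446 \left(0 + 1375\right) = \left(-446\right) 1375 = -613250$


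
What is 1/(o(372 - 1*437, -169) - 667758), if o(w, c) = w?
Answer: -1/667823 ≈ -1.4974e-6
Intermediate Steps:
1/(o(372 - 1*437, -169) - 667758) = 1/((372 - 1*437) - 667758) = 1/((372 - 437) - 667758) = 1/(-65 - 667758) = 1/(-667823) = -1/667823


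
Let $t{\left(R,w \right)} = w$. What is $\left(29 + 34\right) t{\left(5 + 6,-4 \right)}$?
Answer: $-252$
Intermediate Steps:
$\left(29 + 34\right) t{\left(5 + 6,-4 \right)} = \left(29 + 34\right) \left(-4\right) = 63 \left(-4\right) = -252$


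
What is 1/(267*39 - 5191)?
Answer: 1/5222 ≈ 0.00019150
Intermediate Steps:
1/(267*39 - 5191) = 1/(10413 - 5191) = 1/5222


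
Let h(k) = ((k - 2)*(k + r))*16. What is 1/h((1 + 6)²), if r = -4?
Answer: 1/33840 ≈ 2.9551e-5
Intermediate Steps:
h(k) = 16*(-4 + k)*(-2 + k) (h(k) = ((k - 2)*(k - 4))*16 = ((-2 + k)*(-4 + k))*16 = ((-4 + k)*(-2 + k))*16 = 16*(-4 + k)*(-2 + k))
1/h((1 + 6)²) = 1/(128 - 96*(1 + 6)² + 16*((1 + 6)²)²) = 1/(128 - 96*7² + 16*(7²)²) = 1/(128 - 96*49 + 16*49²) = 1/(128 - 4704 + 16*2401) = 1/(128 - 4704 + 38416) = 1/33840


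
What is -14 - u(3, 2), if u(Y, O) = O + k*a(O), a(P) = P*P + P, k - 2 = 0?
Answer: -28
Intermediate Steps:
k = 2 (k = 2 + 0 = 2)
a(P) = P + P² (a(P) = P² + P = P + P²)
u(Y, O) = O + 2*O*(1 + O) (u(Y, O) = O + 2*(O*(1 + O)) = O + 2*O*(1 + O))
-14 - u(3, 2) = -14 - 2*(3 + 2*2) = -14 - 2*(3 + 4) = -14 - 2*7 = -14 - 1*14 = -14 - 14 = -28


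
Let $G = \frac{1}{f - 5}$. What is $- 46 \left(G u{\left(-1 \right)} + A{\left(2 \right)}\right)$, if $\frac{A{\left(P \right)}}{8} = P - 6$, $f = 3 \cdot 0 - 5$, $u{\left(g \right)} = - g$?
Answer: $\frac{7383}{5} \approx 1476.6$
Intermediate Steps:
$f = -5$ ($f = 0 - 5 = -5$)
$A{\left(P \right)} = -48 + 8 P$ ($A{\left(P \right)} = 8 \left(P - 6\right) = 8 \left(-6 + P\right) = -48 + 8 P$)
$G = - \frac{1}{10}$ ($G = \frac{1}{-5 - 5} = \frac{1}{-10} = - \frac{1}{10} \approx -0.1$)
$- 46 \left(G u{\left(-1 \right)} + A{\left(2 \right)}\right) = - 46 \left(- \frac{\left(-1\right) \left(-1\right)}{10} + \left(-48 + 8 \cdot 2\right)\right) = - 46 \left(\left(- \frac{1}{10}\right) 1 + \left(-48 + 16\right)\right) = - 46 \left(- \frac{1}{10} - 32\right) = \left(-46\right) \left(- \frac{321}{10}\right) = \frac{7383}{5}$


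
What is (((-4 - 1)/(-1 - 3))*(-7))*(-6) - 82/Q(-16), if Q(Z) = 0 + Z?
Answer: 461/8 ≈ 57.625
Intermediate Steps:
Q(Z) = Z
(((-4 - 1)/(-1 - 3))*(-7))*(-6) - 82/Q(-16) = (((-4 - 1)/(-1 - 3))*(-7))*(-6) - 82/(-16) = (-5/(-4)*(-7))*(-6) - 82*(-1)/16 = (-5*(-¼)*(-7))*(-6) - 1*(-41/8) = ((5/4)*(-7))*(-6) + 41/8 = -35/4*(-6) + 41/8 = 105/2 + 41/8 = 461/8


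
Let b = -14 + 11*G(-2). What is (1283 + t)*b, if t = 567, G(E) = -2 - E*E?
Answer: -148000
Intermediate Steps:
G(E) = -2 - E²
b = -80 (b = -14 + 11*(-2 - 1*(-2)²) = -14 + 11*(-2 - 1*4) = -14 + 11*(-2 - 4) = -14 + 11*(-6) = -14 - 66 = -80)
(1283 + t)*b = (1283 + 567)*(-80) = 1850*(-80) = -148000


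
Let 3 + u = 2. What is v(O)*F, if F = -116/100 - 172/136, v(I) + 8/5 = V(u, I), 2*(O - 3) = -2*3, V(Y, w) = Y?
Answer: 26793/4250 ≈ 6.3042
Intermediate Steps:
u = -1 (u = -3 + 2 = -1)
O = 0 (O = 3 + (-2*3)/2 = 3 + (½)*(-6) = 3 - 3 = 0)
v(I) = -13/5 (v(I) = -8/5 - 1 = -13/5)
F = -2061/850 (F = -116*1/100 - 172*1/136 = -29/25 - 43/34 = -2061/850 ≈ -2.4247)
v(O)*F = -13/5*(-2061/850) = 26793/4250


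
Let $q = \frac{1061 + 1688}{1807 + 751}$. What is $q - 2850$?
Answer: $- \frac{7287551}{2558} \approx -2848.9$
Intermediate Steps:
$q = \frac{2749}{2558} \approx 1.0747$
$q - 2850 = \frac{2749}{2558} - 2850 = - \frac{7287551}{2558}$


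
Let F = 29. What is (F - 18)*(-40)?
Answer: -440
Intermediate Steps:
(F - 18)*(-40) = (29 - 18)*(-40) = 11*(-40) = -440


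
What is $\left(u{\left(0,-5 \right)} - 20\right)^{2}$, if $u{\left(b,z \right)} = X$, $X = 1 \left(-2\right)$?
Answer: $484$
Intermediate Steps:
$X = -2$
$u{\left(b,z \right)} = -2$
$\left(u{\left(0,-5 \right)} - 20\right)^{2} = \left(-2 - 20\right)^{2} = \left(-22\right)^{2} = 484$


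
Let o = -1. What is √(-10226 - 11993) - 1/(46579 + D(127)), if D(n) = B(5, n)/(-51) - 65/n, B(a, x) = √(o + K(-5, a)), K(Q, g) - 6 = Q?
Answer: -127/5915468 + I*√22219 ≈ -2.1469e-5 + 149.06*I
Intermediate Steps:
K(Q, g) = 6 + Q
B(a, x) = 0 (B(a, x) = √(-1 + (6 - 5)) = √(-1 + 1) = √0 = 0)
D(n) = -65/n (D(n) = 0/(-51) - 65/n = 0*(-1/51) - 65/n = 0 - 65/n = -65/n)
√(-10226 - 11993) - 1/(46579 + D(127)) = √(-10226 - 11993) - 1/(46579 - 65/127) = √(-22219) - 1/(46579 - 65*1/127) = I*√22219 - 1/(46579 - 65/127) = I*√22219 - 1/5915468/127 = I*√22219 - 1*127/5915468 = I*√22219 - 127/5915468 = -127/5915468 + I*√22219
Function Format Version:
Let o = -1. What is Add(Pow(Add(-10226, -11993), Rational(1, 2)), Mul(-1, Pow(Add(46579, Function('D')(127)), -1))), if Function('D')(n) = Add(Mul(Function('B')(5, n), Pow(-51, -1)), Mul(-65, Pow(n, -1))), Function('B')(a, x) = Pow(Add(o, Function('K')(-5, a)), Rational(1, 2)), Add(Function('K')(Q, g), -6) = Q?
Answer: Add(Rational(-127, 5915468), Mul(I, Pow(22219, Rational(1, 2)))) ≈ Add(-2.1469e-5, Mul(149.06, I))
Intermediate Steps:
Function('K')(Q, g) = Add(6, Q)
Function('B')(a, x) = 0 (Function('B')(a, x) = Pow(Add(-1, Add(6, -5)), Rational(1, 2)) = Pow(Add(-1, 1), Rational(1, 2)) = Pow(0, Rational(1, 2)) = 0)
Function('D')(n) = Mul(-65, Pow(n, -1)) (Function('D')(n) = Add(Mul(0, Pow(-51, -1)), Mul(-65, Pow(n, -1))) = Add(Mul(0, Rational(-1, 51)), Mul(-65, Pow(n, -1))) = Add(0, Mul(-65, Pow(n, -1))) = Mul(-65, Pow(n, -1)))
Add(Pow(Add(-10226, -11993), Rational(1, 2)), Mul(-1, Pow(Add(46579, Function('D')(127)), -1))) = Add(Pow(Add(-10226, -11993), Rational(1, 2)), Mul(-1, Pow(Add(46579, Mul(-65, Pow(127, -1))), -1))) = Add(Pow(-22219, Rational(1, 2)), Mul(-1, Pow(Add(46579, Mul(-65, Rational(1, 127))), -1))) = Add(Mul(I, Pow(22219, Rational(1, 2))), Mul(-1, Pow(Add(46579, Rational(-65, 127)), -1))) = Add(Mul(I, Pow(22219, Rational(1, 2))), Mul(-1, Pow(Rational(5915468, 127), -1))) = Add(Mul(I, Pow(22219, Rational(1, 2))), Mul(-1, Rational(127, 5915468))) = Add(Mul(I, Pow(22219, Rational(1, 2))), Rational(-127, 5915468)) = Add(Rational(-127, 5915468), Mul(I, Pow(22219, Rational(1, 2))))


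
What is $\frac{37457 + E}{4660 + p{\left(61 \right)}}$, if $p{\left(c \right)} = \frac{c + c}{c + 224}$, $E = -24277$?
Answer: $\frac{1878150}{664111} \approx 2.8281$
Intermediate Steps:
$p{\left(c \right)} = \frac{2 c}{224 + c}$
$\frac{37457 + E}{4660 + p{\left(61 \right)}} = \frac{37457 - 24277}{4660 + 2 \cdot 61 \frac{1}{224 + 61}} = \frac{13180}{4660 + 2 \cdot 61 \cdot \frac{1}{285}} = \frac{13180}{4660 + \frac{122}{285}} = \frac{13180}{\frac{1328222}{285}} = 13180 \cdot \frac{285}{1328222} = \frac{1878150}{664111}$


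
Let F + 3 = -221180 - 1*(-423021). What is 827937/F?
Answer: 827937/201838 ≈ 4.1020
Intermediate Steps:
F = 201838 (F = -3 + (-221180 - 1*(-423021)) = -3 + (-221180 + 423021) = -3 + 201841 = 201838)
827937/F = 827937/201838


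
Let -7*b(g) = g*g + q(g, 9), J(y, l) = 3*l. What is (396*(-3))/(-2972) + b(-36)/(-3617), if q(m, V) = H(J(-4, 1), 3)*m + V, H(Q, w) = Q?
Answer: 1201302/2687431 ≈ 0.44701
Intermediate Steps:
q(m, V) = V + 3*m (q(m, V) = (3*1)*m + V = 3*m + V = V + 3*m)
b(g) = -9/7 - 3*g/7 - g²/7 (b(g) = -(g*g + (9 + 3*g))/7 = -(g² + (9 + 3*g))/7 = -(9 + g² + 3*g)/7 = -9/7 - 3*g/7 - g²/7)
(396*(-3))/(-2972) + b(-36)/(-3617) = (396*(-3))/(-2972) + (-9/7 - 3/7*(-36) - ⅐*(-36)²)/(-3617) = -1188*(-1/2972) + (-9/7 + 108/7 - ⅐*1296)*(-1/3617) = 297/743 + (-9/7 + 108/7 - 1296/7)*(-1/3617) = 297/743 - 171*(-1/3617) = 297/743 + 171/3617 = 1201302/2687431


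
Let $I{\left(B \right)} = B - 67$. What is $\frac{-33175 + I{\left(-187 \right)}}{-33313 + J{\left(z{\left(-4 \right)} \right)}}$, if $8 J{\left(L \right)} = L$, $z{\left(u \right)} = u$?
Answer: $\frac{2026}{2019} \approx 1.0035$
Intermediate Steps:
$I{\left(B \right)} = -67 + B$
$J{\left(L \right)} = \frac{L}{8}$
$\frac{-33175 + I{\left(-187 \right)}}{-33313 + J{\left(z{\left(-4 \right)} \right)}} = \frac{-33175 - 254}{-33313 + \frac{1}{8} \left(-4\right)} = \frac{-33175 - 254}{-33313 - \frac{1}{2}} = - \frac{33429}{- \frac{66627}{2}} = \left(-33429\right) \left(- \frac{2}{66627}\right) = \frac{2026}{2019}$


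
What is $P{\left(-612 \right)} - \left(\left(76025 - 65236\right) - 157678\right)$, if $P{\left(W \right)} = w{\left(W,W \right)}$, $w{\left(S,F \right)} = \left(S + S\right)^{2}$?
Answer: $1645065$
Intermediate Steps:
$w{\left(S,F \right)} = 4 S^{2}$ ($w{\left(S,F \right)} = \left(2 S\right)^{2} = 4 S^{2}$)
$P{\left(W \right)} = 4 W^{2}$
$P{\left(-612 \right)} - \left(\left(76025 - 65236\right) - 157678\right) = 4 \left(-612\right)^{2} - \left(\left(76025 - 65236\right) - 157678\right) = 4 \cdot 374544 - \left(10789 - 157678\right) = 1498176 - -146889 = 1498176 + 146889 = 1645065$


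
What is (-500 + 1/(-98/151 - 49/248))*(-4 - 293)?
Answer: 4719017556/31703 ≈ 1.4885e+5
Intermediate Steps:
(-500 + 1/(-98/151 - 49/248))*(-4 - 293) = (-500 + 1/(-98*1/151 - 49*1/248))*(-297) = (-500 + 1/(-98/151 - 49/248))*(-297) = (-500 + 1/(-31703/37448))*(-297) = (-500 - 37448/31703)*(-297) = -15888948/31703*(-297) = 4719017556/31703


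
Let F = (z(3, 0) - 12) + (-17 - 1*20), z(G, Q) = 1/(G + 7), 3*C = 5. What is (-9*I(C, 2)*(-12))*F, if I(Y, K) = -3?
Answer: 79218/5 ≈ 15844.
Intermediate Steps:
C = 5/3 (C = (⅓)*5 = 5/3 ≈ 1.6667)
z(G, Q) = 1/(7 + G)
F = -489/10 (F = (1/(7 + 3) - 12) + (-17 - 1*20) = (1/10 - 12) + (-17 - 20) = (⅒ - 12) - 37 = -119/10 - 37 = -489/10 ≈ -48.900)
(-9*I(C, 2)*(-12))*F = (-9*(-3)*(-12))*(-489/10) = (27*(-12))*(-489/10) = -324*(-489/10) = 79218/5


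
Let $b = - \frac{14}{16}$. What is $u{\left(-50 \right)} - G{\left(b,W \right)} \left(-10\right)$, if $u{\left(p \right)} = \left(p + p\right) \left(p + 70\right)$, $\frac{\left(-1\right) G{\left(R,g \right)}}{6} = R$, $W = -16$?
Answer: $- \frac{3895}{2} \approx -1947.5$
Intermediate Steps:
$b = - \frac{7}{8}$ ($b = \left(-14\right) \frac{1}{16} = - \frac{7}{8} \approx -0.875$)
$G{\left(R,g \right)} = - 6 R$
$u{\left(p \right)} = 2 p \left(70 + p\right)$
$u{\left(-50 \right)} - G{\left(b,W \right)} \left(-10\right) = 2 \left(-50\right) \left(70 - 50\right) - \left(-6\right) \left(- \frac{7}{8}\right) \left(-10\right) = 2 \left(-50\right) 20 - \frac{21}{4} \left(-10\right) = -2000 - - \frac{105}{2} = -2000 + \frac{105}{2} = - \frac{3895}{2}$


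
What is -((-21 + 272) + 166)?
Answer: -417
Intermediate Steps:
-((-21 + 272) + 166) = -(251 + 166) = -1*417 = -417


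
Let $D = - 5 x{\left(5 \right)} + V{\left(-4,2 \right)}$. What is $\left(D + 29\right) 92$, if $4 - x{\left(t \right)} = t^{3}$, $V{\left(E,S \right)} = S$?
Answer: $58512$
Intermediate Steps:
$x{\left(t \right)} = 4 - t^{3}$
$D = 607$ ($D = - 5 \left(4 - 5^{3}\right) + 2 = - 5 \left(4 - 125\right) + 2 = \left(-5\right) \left(-121\right) + 2 = 605 + 2 = 607$)
$\left(D + 29\right) 92 = \left(607 + 29\right) 92 = 636 \cdot 92 = 58512$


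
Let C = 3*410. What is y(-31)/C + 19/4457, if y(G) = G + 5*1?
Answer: -46256/2741055 ≈ -0.016875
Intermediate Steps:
C = 1230
y(G) = 5 + G (y(G) = G + 5 = 5 + G)
y(-31)/C + 19/4457 = (5 - 31)/1230 + 19/4457 = -26*1/1230 + 19*(1/4457) = -13/615 + 19/4457 = -46256/2741055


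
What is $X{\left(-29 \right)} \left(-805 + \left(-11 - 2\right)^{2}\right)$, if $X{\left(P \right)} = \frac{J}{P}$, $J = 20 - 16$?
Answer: $\frac{2544}{29} \approx 87.724$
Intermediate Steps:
$J = 4$
$X{\left(P \right)} = \frac{4}{P}$
$X{\left(-29 \right)} \left(-805 + \left(-11 - 2\right)^{2}\right) = \frac{4}{-29} \left(-805 + \left(-11 - 2\right)^{2}\right) = 4 \left(- \frac{1}{29}\right) \left(-805 + \left(-13\right)^{2}\right) = - \frac{4 \left(-805 + 169\right)}{29} = \left(- \frac{4}{29}\right) \left(-636\right) = \frac{2544}{29}$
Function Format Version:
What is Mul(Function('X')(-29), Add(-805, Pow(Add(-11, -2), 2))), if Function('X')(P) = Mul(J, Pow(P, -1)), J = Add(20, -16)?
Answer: Rational(2544, 29) ≈ 87.724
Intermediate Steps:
J = 4
Function('X')(P) = Mul(4, Pow(P, -1))
Mul(Function('X')(-29), Add(-805, Pow(Add(-11, -2), 2))) = Mul(Mul(4, Pow(-29, -1)), Add(-805, Pow(Add(-11, -2), 2))) = Mul(Mul(4, Rational(-1, 29)), Add(-805, Pow(-13, 2))) = Mul(Rational(-4, 29), Add(-805, 169)) = Mul(Rational(-4, 29), -636) = Rational(2544, 29)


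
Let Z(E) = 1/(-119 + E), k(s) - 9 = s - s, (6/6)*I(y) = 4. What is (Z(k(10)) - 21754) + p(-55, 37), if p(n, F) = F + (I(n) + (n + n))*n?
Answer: -1747571/110 ≈ -15887.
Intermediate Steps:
I(y) = 4
p(n, F) = F + n*(4 + 2*n) (p(n, F) = F + (4 + (n + n))*n = F + (4 + 2*n)*n = F + n*(4 + 2*n))
k(s) = 9 (k(s) = 9 + (s - s) = 9 + 0 = 9)
(Z(k(10)) - 21754) + p(-55, 37) = (1/(-119 + 9) - 21754) + (37 + 2*(-55)² + 4*(-55)) = (1/(-110) - 21754) + (37 + 2*3025 - 220) = (-1/110 - 21754) + (37 + 6050 - 220) = -2392941/110 + 5867 = -1747571/110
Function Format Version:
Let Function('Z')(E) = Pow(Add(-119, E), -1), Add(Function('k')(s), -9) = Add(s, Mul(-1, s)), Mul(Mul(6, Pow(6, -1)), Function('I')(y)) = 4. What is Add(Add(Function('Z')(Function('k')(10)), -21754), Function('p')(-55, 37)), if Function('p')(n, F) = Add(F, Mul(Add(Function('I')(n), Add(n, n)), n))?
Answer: Rational(-1747571, 110) ≈ -15887.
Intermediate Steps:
Function('I')(y) = 4
Function('p')(n, F) = Add(F, Mul(n, Add(4, Mul(2, n)))) (Function('p')(n, F) = Add(F, Mul(Add(4, Add(n, n)), n)) = Add(F, Mul(Add(4, Mul(2, n)), n)) = Add(F, Mul(n, Add(4, Mul(2, n)))))
Function('k')(s) = 9 (Function('k')(s) = Add(9, Add(s, Mul(-1, s))) = Add(9, 0) = 9)
Add(Add(Function('Z')(Function('k')(10)), -21754), Function('p')(-55, 37)) = Add(Add(Pow(Add(-119, 9), -1), -21754), Add(37, Mul(2, Pow(-55, 2)), Mul(4, -55))) = Add(Add(Pow(-110, -1), -21754), Add(37, Mul(2, 3025), -220)) = Add(Add(Rational(-1, 110), -21754), Add(37, 6050, -220)) = Add(Rational(-2392941, 110), 5867) = Rational(-1747571, 110)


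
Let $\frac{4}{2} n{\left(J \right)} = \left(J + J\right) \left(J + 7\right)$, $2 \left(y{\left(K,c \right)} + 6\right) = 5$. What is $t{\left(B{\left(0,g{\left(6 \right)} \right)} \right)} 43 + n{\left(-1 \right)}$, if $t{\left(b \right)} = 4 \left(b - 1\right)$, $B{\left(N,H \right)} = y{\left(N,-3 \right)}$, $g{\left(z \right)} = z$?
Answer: $-780$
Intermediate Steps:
$y{\left(K,c \right)} = - \frac{7}{2}$ ($y{\left(K,c \right)} = -6 + \frac{1}{2} \cdot 5 = -6 + \frac{5}{2} = - \frac{7}{2}$)
$n{\left(J \right)} = J \left(7 + J\right)$ ($n{\left(J \right)} = \frac{\left(J + J\right) \left(J + 7\right)}{2} = \frac{2 J \left(7 + J\right)}{2} = J \left(7 + J\right)$)
$B{\left(N,H \right)} = - \frac{7}{2}$
$t{\left(b \right)} = -4 + 4 b$ ($t{\left(b \right)} = 4 \left(-1 + b\right) = -4 + 4 b$)
$t{\left(B{\left(0,g{\left(6 \right)} \right)} \right)} 43 + n{\left(-1 \right)} = \left(-4 + 4 \left(- \frac{7}{2}\right)\right) 43 - \left(7 - 1\right) = \left(-4 - 14\right) 43 - 6 = \left(-18\right) 43 - 6 = -774 - 6 = -780$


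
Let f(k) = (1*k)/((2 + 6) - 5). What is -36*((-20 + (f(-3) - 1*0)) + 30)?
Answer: -324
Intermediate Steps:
f(k) = k/3 (f(k) = k/(8 - 5) = k/3)
-36*((-20 + (f(-3) - 1*0)) + 30) = -36*((-20 + ((⅓)*(-3) - 1*0)) + 30) = -36*((-20 + (-1 + 0)) + 30) = -36*((-20 - 1) + 30) = -36*(-21 + 30) = -36*9 = -324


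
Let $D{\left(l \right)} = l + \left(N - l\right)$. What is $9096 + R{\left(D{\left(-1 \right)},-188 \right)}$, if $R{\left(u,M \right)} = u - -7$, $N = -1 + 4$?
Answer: $9106$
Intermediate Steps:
$N = 3$
$D{\left(l \right)} = 3$ ($D{\left(l \right)} = l - \left(-3 + l\right) = 3$)
$R{\left(u,M \right)} = 7 + u$ ($R{\left(u,M \right)} = u + 7 = 7 + u$)
$9096 + R{\left(D{\left(-1 \right)},-188 \right)} = 9096 + \left(7 + 3\right) = 9096 + 10 = 9106$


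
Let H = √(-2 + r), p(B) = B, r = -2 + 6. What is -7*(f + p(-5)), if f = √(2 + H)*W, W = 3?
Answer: 35 - 21*√(2 + √2) ≈ -3.8029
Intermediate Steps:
r = 4
H = √2 (H = √(-2 + 4) = √2 ≈ 1.4142)
f = 3*√(2 + √2) (f = √(2 + √2)*3 = 3*√(2 + √2) ≈ 5.5433)
-7*(f + p(-5)) = -7*(3*√(2 + √2) - 5) = -7*(-5 + 3*√(2 + √2)) = 35 - 21*√(2 + √2)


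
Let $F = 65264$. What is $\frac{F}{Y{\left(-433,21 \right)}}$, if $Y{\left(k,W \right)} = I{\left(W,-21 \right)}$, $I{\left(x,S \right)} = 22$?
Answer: $\frac{32632}{11} \approx 2966.5$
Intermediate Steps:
$Y{\left(k,W \right)} = 22$
$\frac{F}{Y{\left(-433,21 \right)}} = \frac{65264}{22} = 65264 \cdot \frac{1}{22} = \frac{32632}{11}$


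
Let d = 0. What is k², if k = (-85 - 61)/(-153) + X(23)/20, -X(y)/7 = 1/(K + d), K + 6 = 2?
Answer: 162588001/149817600 ≈ 1.0852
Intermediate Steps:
K = -4 (K = -6 + 2 = -4)
X(y) = 7/4 (X(y) = -7/(-4 + 0) = -7/(-4) = -7*(-¼) = 7/4)
k = 12751/12240 (k = (-85 - 61)/(-153) + (7/4)/20 = -146*(-1/153) + (7/4)*(1/20) = 146/153 + 7/80 = 12751/12240 ≈ 1.0417)
k² = (12751/12240)² = 162588001/149817600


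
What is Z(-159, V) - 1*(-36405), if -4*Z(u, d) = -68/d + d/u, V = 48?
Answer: 92615413/2544 ≈ 36405.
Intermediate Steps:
Z(u, d) = 17/d - d/(4*u) (Z(u, d) = -(-68/d + d/u)/4 = 17/d - d/(4*u))
Z(-159, V) - 1*(-36405) = (17/48 - ¼*48/(-159)) - 1*(-36405) = (17*(1/48) - ¼*48*(-1/159)) + 36405 = (17/48 + 4/53) + 36405 = 1093/2544 + 36405 = 92615413/2544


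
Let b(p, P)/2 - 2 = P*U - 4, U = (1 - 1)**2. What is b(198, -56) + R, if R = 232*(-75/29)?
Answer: -604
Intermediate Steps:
U = 0 (U = 0**2 = 0)
b(p, P) = -4 (b(p, P) = 4 + 2*(P*0 - 4) = 4 + 2*(0 - 4) = 4 + 2*(-4) = 4 - 8 = -4)
R = -600 (R = 232*(-75*1/29) = 232*(-75/29) = -600)
b(198, -56) + R = -4 - 600 = -604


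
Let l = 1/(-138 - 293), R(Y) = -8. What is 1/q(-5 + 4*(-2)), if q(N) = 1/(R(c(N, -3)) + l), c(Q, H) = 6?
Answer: -3449/431 ≈ -8.0023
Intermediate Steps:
l = -1/431 (l = 1/(-431) = -1/431 ≈ -0.0023202)
q(N) = -431/3449 (q(N) = 1/(-8 - 1/431) = 1/(-3449/431) = -431/3449)
1/q(-5 + 4*(-2)) = 1/(-431/3449) = -3449/431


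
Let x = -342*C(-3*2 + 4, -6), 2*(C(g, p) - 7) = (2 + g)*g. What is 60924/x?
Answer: -10154/399 ≈ -25.449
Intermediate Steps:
C(g, p) = 7 + g*(2 + g)/2 (C(g, p) = 7 + ((2 + g)*g)/2 = 7 + (g*(2 + g))/2 = 7 + g*(2 + g)/2)
x = -2394 (x = -342*(7 + (-3*2 + 4) + (-3*2 + 4)²/2) = -342*(7 + (-6 + 4) + (-6 + 4)²/2) = -342*(7 - 2 + (½)*(-2)²) = -342*(7 - 2 + (½)*4) = -342*(7 - 2 + 2) = -342*7 = -2394)
60924/x = 60924/(-2394) = 60924*(-1/2394) = -10154/399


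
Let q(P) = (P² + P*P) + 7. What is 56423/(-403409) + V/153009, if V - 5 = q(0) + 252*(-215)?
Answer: -10161695173/20575069227 ≈ -0.49388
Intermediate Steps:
q(P) = 7 + 2*P² (q(P) = (P² + P²) + 7 = 2*P² + 7 = 7 + 2*P²)
V = -54168 (V = 5 + ((7 + 2*0²) + 252*(-215)) = 5 + ((7 + 2*0) - 54180) = 5 + ((7 + 0) - 54180) = 5 + (7 - 54180) = 5 - 54173 = -54168)
56423/(-403409) + V/153009 = 56423/(-403409) - 54168/153009 = 56423*(-1/403409) - 54168*1/153009 = -56423/403409 - 18056/51003 = -10161695173/20575069227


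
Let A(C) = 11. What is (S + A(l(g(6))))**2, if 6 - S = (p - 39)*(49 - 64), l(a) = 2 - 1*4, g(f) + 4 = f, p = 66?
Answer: 178084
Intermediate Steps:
g(f) = -4 + f
l(a) = -2 (l(a) = 2 - 4 = -2)
S = 411 (S = 6 - (66 - 39)*(49 - 64) = 6 - 27*(-15) = 6 - 1*(-405) = 6 + 405 = 411)
(S + A(l(g(6))))**2 = (411 + 11)**2 = 422**2 = 178084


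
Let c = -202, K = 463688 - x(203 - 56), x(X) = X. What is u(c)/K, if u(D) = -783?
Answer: -783/463541 ≈ -0.0016892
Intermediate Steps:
K = 463541 (K = 463688 - (203 - 56) = 463688 - 1*147 = 463688 - 147 = 463541)
u(c)/K = -783/463541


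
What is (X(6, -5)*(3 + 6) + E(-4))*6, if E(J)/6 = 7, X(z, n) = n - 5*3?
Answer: -828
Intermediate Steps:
X(z, n) = -15 + n (X(z, n) = n - 15 = -15 + n)
E(J) = 42 (E(J) = 6*7 = 42)
(X(6, -5)*(3 + 6) + E(-4))*6 = ((-15 - 5)*(3 + 6) + 42)*6 = (-20*9 + 42)*6 = (-180 + 42)*6 = -138*6 = -828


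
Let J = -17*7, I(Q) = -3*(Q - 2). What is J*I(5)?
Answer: 1071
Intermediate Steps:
I(Q) = 6 - 3*Q (I(Q) = -3*(-2 + Q) = 6 - 3*Q)
J = -119
J*I(5) = -119*(6 - 3*5) = -119*(6 - 15) = -119*(-9) = 1071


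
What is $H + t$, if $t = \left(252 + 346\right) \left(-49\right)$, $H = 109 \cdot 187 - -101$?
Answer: $-8818$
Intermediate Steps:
$H = 20484$ ($H = 20383 + \left(-37 + 138\right) = 20383 + 101 = 20484$)
$t = -29302$ ($t = 598 \left(-49\right) = -29302$)
$H + t = 20484 - 29302 = -8818$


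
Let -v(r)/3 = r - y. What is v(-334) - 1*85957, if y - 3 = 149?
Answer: -84499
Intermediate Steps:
y = 152 (y = 3 + 149 = 152)
v(r) = 456 - 3*r (v(r) = -3*(r - 1*152) = -3*(r - 152) = -3*(-152 + r) = 456 - 3*r)
v(-334) - 1*85957 = (456 - 3*(-334)) - 1*85957 = (456 + 1002) - 85957 = 1458 - 85957 = -84499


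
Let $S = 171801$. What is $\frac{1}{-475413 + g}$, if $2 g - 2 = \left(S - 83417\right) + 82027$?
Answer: $- \frac{2}{780413} \approx -2.5627 \cdot 10^{-6}$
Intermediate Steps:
$g = \frac{170413}{2}$ ($g = 1 + \frac{\left(171801 - 83417\right) + 82027}{2} = 1 + \frac{88384 + 82027}{2} = 1 + \frac{1}{2} \cdot 170411 = 1 + \frac{170411}{2} = \frac{170413}{2} \approx 85207.0$)
$\frac{1}{-475413 + g} = \frac{1}{-475413 + \frac{170413}{2}} = \frac{1}{- \frac{780413}{2}} = - \frac{2}{780413}$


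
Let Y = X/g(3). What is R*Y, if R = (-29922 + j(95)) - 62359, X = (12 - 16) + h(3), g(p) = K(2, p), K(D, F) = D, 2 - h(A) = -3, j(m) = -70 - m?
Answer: -46223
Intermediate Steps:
h(A) = 5 (h(A) = 2 - 1*(-3) = 2 + 3 = 5)
g(p) = 2
X = 1 (X = (12 - 16) + 5 = -4 + 5 = 1)
R = -92446 (R = (-29922 + (-70 - 1*95)) - 62359 = (-29922 + (-70 - 95)) - 62359 = (-29922 - 165) - 62359 = -30087 - 62359 = -92446)
Y = ½ (Y = 1/2 = 1*(½) = ½ ≈ 0.50000)
R*Y = -92446*½ = -46223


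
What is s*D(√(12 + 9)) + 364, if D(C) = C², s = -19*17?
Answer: -6419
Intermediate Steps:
s = -323
s*D(√(12 + 9)) + 364 = -323*(√(12 + 9))² + 364 = -323*(√21)² + 364 = -323*21 + 364 = -6783 + 364 = -6419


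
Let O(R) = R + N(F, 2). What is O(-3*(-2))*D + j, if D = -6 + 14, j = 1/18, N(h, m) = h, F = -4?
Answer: 289/18 ≈ 16.056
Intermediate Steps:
O(R) = -4 + R (O(R) = R - 4 = -4 + R)
j = 1/18 ≈ 0.055556
D = 8
O(-3*(-2))*D + j = (-4 - 3*(-2))*8 + 1/18 = (-4 + 6)*8 + 1/18 = 2*8 + 1/18 = 16 + 1/18 = 289/18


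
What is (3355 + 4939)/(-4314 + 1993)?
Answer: -754/211 ≈ -3.5735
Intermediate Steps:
(3355 + 4939)/(-4314 + 1993) = 8294/(-2321) = 8294*(-1/2321) = -754/211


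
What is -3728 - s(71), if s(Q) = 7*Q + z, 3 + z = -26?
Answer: -4196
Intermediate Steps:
z = -29 (z = -3 - 26 = -29)
s(Q) = -29 + 7*Q (s(Q) = 7*Q - 29 = -29 + 7*Q)
-3728 - s(71) = -3728 - (-29 + 7*71) = -3728 - (-29 + 497) = -3728 - 1*468 = -3728 - 468 = -4196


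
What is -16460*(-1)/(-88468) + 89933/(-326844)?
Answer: -3334011221/7228808748 ≈ -0.46121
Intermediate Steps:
-16460*(-1)/(-88468) + 89933/(-326844) = 16460*(-1/88468) + 89933*(-1/326844) = -4115/22117 - 89933/326844 = -3334011221/7228808748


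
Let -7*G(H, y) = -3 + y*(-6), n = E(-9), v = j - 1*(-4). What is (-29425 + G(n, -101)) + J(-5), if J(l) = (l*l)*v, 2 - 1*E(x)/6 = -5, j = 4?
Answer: -205178/7 ≈ -29311.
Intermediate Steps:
E(x) = 42 (E(x) = 12 - 6*(-5) = 12 + 30 = 42)
v = 8 (v = 4 - 1*(-4) = 4 + 4 = 8)
n = 42
G(H, y) = 3/7 + 6*y/7 (G(H, y) = -(-3 + y*(-6))/7 = -(-3 - 6*y)/7 = 3/7 + 6*y/7)
J(l) = 8*l**2 (J(l) = (l*l)*8 = l**2*8 = 8*l**2)
(-29425 + G(n, -101)) + J(-5) = (-29425 + (3/7 + (6/7)*(-101))) + 8*(-5)**2 = (-29425 + (3/7 - 606/7)) + 8*25 = (-29425 - 603/7) + 200 = -206578/7 + 200 = -205178/7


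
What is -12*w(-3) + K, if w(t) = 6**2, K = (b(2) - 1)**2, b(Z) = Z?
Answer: -431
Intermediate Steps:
K = 1 (K = (2 - 1)**2 = 1**2 = 1)
w(t) = 36
-12*w(-3) + K = -12*36 + 1 = -432 + 1 = -431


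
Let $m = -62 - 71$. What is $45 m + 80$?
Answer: $-5905$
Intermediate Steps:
$m = -133$ ($m = -62 - 71 = -133$)
$45 m + 80 = 45 \left(-133\right) + 80 = -5985 + 80 = -5905$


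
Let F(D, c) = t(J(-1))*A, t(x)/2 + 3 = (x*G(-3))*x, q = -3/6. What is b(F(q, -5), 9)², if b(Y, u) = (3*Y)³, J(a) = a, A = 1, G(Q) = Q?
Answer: 2176782336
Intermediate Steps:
q = -½ (q = -3*⅙ = -½ ≈ -0.50000)
t(x) = -6 - 6*x² (t(x) = -6 + 2*((x*(-3))*x) = -6 + 2*((-3*x)*x) = -6 + 2*(-3*x²) = -6 - 6*x²)
F(D, c) = -12 (F(D, c) = (-6 - 6*(-1)²)*1 = (-6 - 6*1)*1 = (-6 - 6)*1 = -12*1 = -12)
b(Y, u) = 27*Y³
b(F(q, -5), 9)² = (27*(-12)³)² = (27*(-1728))² = (-46656)² = 2176782336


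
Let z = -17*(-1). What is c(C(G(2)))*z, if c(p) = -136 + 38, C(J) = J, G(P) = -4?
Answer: -1666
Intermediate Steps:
c(p) = -98
z = 17
c(C(G(2)))*z = -98*17 = -1666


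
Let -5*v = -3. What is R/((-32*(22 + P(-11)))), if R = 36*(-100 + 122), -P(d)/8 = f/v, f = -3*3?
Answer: -99/568 ≈ -0.17430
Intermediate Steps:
v = ⅗ (v = -⅕*(-3) = ⅗ ≈ 0.60000)
f = -9
P(d) = 120 (P(d) = -(-72)/⅗ = -(-72)*5/3 = -8*(-15) = 120)
R = 792 (R = 36*22 = 792)
R/((-32*(22 + P(-11)))) = 792/((-32*(22 + 120))) = 792/((-32*142)) = 792/(-4544) = 792*(-1/4544) = -99/568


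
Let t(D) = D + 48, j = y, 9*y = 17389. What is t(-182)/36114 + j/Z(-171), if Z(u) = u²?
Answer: 98786950/1584014211 ≈ 0.062365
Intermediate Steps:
y = 17389/9 (y = (⅑)*17389 = 17389/9 ≈ 1932.1)
j = 17389/9 ≈ 1932.1
t(D) = 48 + D
t(-182)/36114 + j/Z(-171) = (48 - 182)/36114 + 17389/(9*((-171)²)) = -134*1/36114 + (17389/9)/29241 = -67/18057 + (17389/9)*(1/29241) = -67/18057 + 17389/263169 = 98786950/1584014211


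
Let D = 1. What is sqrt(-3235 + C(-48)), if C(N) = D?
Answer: 7*I*sqrt(66) ≈ 56.868*I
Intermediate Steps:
C(N) = 1
sqrt(-3235 + C(-48)) = sqrt(-3235 + 1) = sqrt(-3234) = 7*I*sqrt(66)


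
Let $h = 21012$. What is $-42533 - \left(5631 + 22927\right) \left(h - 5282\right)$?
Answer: $-449259873$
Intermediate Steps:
$-42533 - \left(5631 + 22927\right) \left(h - 5282\right) = -42533 - \left(5631 + 22927\right) \left(21012 - 5282\right) = -42533 - 28558 \cdot 15730 = -42533 - 449217340 = -449259873$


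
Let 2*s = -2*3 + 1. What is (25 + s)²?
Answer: 2025/4 ≈ 506.25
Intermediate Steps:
s = -5/2 (s = (-2*3 + 1)/2 = (-6 + 1)/2 = (½)*(-5) = -5/2 ≈ -2.5000)
(25 + s)² = (25 - 5/2)² = (45/2)² = 2025/4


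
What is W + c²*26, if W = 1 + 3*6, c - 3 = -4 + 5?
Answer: 435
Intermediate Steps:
c = 4 (c = 3 + (-4 + 5) = 3 + 1 = 4)
W = 19 (W = 1 + 18 = 19)
W + c²*26 = 19 + 4²*26 = 19 + 16*26 = 19 + 416 = 435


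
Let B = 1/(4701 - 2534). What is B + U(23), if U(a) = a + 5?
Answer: 60677/2167 ≈ 28.000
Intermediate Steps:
U(a) = 5 + a
B = 1/2167 ≈ 0.00046147
B + U(23) = 1/2167 + (5 + 23) = 1/2167 + 28 = 60677/2167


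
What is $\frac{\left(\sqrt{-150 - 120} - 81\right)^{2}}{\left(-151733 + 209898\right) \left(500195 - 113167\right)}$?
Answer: $\frac{6291}{22511483620} - \frac{243 i \sqrt{30}}{11255741810} \approx 2.7946 \cdot 10^{-7} - 1.1825 \cdot 10^{-7} i$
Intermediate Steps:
$\frac{\left(\sqrt{-150 - 120} - 81\right)^{2}}{\left(-151733 + 209898\right) \left(500195 - 113167\right)} = \frac{\left(\sqrt{-270} - 81\right)^{2}}{58165 \cdot 387028} = \frac{\left(3 i \sqrt{30} - 81\right)^{2}}{22511483620} = \left(-81 + 3 i \sqrt{30}\right)^{2} \cdot \frac{1}{22511483620} = \frac{\left(-81 + 3 i \sqrt{30}\right)^{2}}{22511483620}$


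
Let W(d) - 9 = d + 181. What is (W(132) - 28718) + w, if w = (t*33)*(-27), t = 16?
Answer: -42652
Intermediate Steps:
W(d) = 190 + d (W(d) = 9 + (d + 181) = 9 + (181 + d) = 190 + d)
w = -14256 (w = (16*33)*(-27) = 528*(-27) = -14256)
(W(132) - 28718) + w = ((190 + 132) - 28718) - 14256 = (322 - 28718) - 14256 = -28396 - 14256 = -42652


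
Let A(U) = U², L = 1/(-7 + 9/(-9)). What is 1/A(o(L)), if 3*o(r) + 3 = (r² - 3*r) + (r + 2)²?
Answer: 9216/841 ≈ 10.958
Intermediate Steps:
L = -⅛ (L = 1/(-7 + 9*(-⅑)) = 1/(-7 - 1) = 1/(-8) = -⅛ ≈ -0.12500)
o(r) = -1 - r + r²/3 + (2 + r)²/3 (o(r) = -1 + ((r² - 3*r) + (r + 2)²)/3 = -1 + ((r² - 3*r) + (2 + r)²)/3 = -1 + (r² + (2 + r)² - 3*r)/3 = -1 + (-r + r²/3 + (2 + r)²/3) = -1 - r + r²/3 + (2 + r)²/3)
1/A(o(L)) = 1/((⅓ + (⅓)*(-⅛) + 2*(-⅛)²/3)²) = 1/((⅓ - 1/24 + (⅔)*(1/64))²) = 1/((⅓ - 1/24 + 1/96)²) = 1/((29/96)²) = 1/(841/9216) = 9216/841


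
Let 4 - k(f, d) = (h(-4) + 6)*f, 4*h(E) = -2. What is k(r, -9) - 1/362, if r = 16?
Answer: -30409/362 ≈ -84.003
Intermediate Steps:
h(E) = -½ (h(E) = (¼)*(-2) = -½)
k(f, d) = 4 - 11*f/2 (k(f, d) = 4 - (-½ + 6)*f = 4 - 11*f/2)
k(r, -9) - 1/362 = (4 - 11/2*16) - 1/362 = (4 - 88) - 1*1/362 = -84 - 1/362 = -30409/362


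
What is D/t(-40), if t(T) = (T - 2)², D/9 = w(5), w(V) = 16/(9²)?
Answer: 4/3969 ≈ 0.0010078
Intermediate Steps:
w(V) = 16/81
D = 16/9 (D = 9*(16/81) = 16/9 ≈ 1.7778)
t(T) = (-2 + T)²
D/t(-40) = 16/(9*((-2 - 40)²)) = 16/(9*((-42)²)) = (16/9)/1764 = (16/9)*(1/1764) = 4/3969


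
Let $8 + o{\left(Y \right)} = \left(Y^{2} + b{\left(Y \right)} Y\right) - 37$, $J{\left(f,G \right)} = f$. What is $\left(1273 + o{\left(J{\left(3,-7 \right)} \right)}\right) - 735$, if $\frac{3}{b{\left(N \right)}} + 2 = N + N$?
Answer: $\frac{2017}{4} \approx 504.25$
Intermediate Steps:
$b{\left(N \right)} = \frac{3}{-2 + 2 N}$ ($b{\left(N \right)} = \frac{3}{-2 + \left(N + N\right)} = \frac{3}{-2 + 2 N}$)
$o{\left(Y \right)} = -45 + Y^{2} + \frac{3 Y}{2 \left(-1 + Y\right)}$ ($o{\left(Y \right)} = -8 - \left(37 - Y^{2} - \frac{3}{2 \left(-1 + Y\right)} Y\right) = -8 - \left(37 - Y^{2} - \frac{3 Y}{2 \left(-1 + Y\right)}\right) = -8 + \left(-37 + Y^{2} + \frac{3 Y}{2 \left(-1 + Y\right)}\right) = -45 + Y^{2} + \frac{3 Y}{2 \left(-1 + Y\right)}$)
$\left(1273 + o{\left(J{\left(3,-7 \right)} \right)}\right) - 735 = \left(1273 + \frac{\frac{3}{2} \cdot 3 + \left(-1 + 3\right) \left(-45 + 3^{2}\right)}{-1 + 3}\right) - 735 = \left(1273 + \frac{\frac{9}{2} + 2 \left(-45 + 9\right)}{2}\right) - 735 = \left(1273 + \frac{\frac{9}{2} + 2 \left(-36\right)}{2}\right) - 735 = \left(1273 + \frac{\frac{9}{2} - 72}{2}\right) - 735 = \left(1273 + \frac{1}{2} \left(- \frac{135}{2}\right)\right) - 735 = \left(1273 - \frac{135}{4}\right) - 735 = \frac{4957}{4} - 735 = \frac{2017}{4}$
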